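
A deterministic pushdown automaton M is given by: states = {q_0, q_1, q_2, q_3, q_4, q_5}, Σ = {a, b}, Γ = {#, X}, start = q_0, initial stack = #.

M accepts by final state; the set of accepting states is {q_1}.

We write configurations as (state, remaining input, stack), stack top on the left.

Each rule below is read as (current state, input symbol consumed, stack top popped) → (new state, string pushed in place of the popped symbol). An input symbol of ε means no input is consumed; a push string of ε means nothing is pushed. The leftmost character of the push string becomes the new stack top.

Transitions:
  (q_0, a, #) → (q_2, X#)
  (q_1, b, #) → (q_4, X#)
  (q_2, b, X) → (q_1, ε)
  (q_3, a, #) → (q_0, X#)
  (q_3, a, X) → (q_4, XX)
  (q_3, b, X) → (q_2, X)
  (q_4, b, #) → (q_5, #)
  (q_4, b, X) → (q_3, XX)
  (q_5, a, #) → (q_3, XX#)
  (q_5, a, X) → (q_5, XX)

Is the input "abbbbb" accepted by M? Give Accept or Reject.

(q_0, abbbbb, #)
  read a, top #: go to q_2, push X# → (q_2, bbbbb, X#)
  read b, top X: go to q_1, push ε → (q_1, bbbb, #)
  read b, top #: go to q_4, push X# → (q_4, bbb, X#)
  read b, top X: go to q_3, push XX → (q_3, bb, XX#)
  read b, top X: go to q_2, push X → (q_2, b, XX#)
  read b, top X: go to q_1, push ε → (q_1, ε, X#)
All input consumed; state q_1 ∈ F.

Accept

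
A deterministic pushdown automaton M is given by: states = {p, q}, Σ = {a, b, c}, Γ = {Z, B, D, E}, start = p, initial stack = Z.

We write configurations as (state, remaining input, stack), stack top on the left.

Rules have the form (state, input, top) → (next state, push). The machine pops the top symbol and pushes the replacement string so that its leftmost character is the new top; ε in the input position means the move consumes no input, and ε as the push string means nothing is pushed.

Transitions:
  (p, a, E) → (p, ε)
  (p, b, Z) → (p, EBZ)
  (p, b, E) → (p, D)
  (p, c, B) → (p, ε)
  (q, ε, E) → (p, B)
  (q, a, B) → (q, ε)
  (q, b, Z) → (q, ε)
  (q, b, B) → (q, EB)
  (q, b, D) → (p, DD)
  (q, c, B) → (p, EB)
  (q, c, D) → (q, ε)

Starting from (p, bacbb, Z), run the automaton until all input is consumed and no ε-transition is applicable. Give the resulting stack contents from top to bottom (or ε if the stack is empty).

(p, bacbb, Z)
  read b, top Z: go to p, push EBZ → (p, acbb, EBZ)
  read a, top E: go to p, push ε → (p, cbb, BZ)
  read c, top B: go to p, push ε → (p, bb, Z)
  read b, top Z: go to p, push EBZ → (p, b, EBZ)
  read b, top E: go to p, push D → (p, ε, DBZ)
All input consumed in state p with stack DBZ.

DBZ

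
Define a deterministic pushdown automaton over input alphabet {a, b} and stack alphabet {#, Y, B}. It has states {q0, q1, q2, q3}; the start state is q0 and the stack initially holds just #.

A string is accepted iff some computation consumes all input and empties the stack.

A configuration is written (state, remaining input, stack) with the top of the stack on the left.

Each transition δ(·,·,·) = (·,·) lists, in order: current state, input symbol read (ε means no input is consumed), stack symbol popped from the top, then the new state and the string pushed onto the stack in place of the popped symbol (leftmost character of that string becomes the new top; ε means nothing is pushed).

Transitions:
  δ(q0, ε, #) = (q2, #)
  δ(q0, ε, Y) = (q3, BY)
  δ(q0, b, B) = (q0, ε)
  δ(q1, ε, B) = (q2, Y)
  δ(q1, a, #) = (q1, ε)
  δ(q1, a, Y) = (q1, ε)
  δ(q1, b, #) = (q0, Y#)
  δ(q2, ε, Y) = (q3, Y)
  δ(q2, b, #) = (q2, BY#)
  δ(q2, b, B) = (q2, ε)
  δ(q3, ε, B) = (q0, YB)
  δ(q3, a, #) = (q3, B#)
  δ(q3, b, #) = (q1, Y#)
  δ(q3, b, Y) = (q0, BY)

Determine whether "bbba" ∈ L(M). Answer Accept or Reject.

(q0, bbba, #)
  ε-move, top #: go to q2, push # → (q2, bbba, #)
  read b, top #: go to q2, push BY# → (q2, bba, BY#)
  read b, top B: go to q2, push ε → (q2, ba, Y#)
  ε-move, top Y: go to q3, push Y → (q3, ba, Y#)
  read b, top Y: go to q0, push BY → (q0, a, BY#)
No transition applies at (q0, a, BY#); input not fully consumed.

Reject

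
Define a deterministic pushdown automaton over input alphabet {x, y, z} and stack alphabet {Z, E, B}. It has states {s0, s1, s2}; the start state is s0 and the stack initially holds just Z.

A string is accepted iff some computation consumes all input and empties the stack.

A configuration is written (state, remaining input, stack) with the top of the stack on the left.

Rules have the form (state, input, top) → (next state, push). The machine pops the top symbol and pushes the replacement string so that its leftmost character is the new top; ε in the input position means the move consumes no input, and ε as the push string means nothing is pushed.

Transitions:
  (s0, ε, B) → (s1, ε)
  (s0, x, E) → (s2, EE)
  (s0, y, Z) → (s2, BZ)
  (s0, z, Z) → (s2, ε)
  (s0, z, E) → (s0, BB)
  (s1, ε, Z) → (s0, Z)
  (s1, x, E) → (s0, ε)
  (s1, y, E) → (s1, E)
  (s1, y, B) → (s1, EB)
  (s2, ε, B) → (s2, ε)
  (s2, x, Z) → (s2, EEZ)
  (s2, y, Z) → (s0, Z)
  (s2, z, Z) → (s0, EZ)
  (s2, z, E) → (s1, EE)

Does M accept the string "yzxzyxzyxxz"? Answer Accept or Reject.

(s0, yzxzyxzyxxz, Z)
  read y, top Z: go to s2, push BZ → (s2, zxzyxzyxxz, BZ)
  ε-move, top B: go to s2, push ε → (s2, zxzyxzyxxz, Z)
  read z, top Z: go to s0, push EZ → (s0, xzyxzyxxz, EZ)
  read x, top E: go to s2, push EE → (s2, zyxzyxxz, EEZ)
  read z, top E: go to s1, push EE → (s1, yxzyxxz, EEEZ)
  read y, top E: go to s1, push E → (s1, xzyxxz, EEEZ)
  read x, top E: go to s0, push ε → (s0, zyxxz, EEZ)
  read z, top E: go to s0, push BB → (s0, yxxz, BBEZ)
  ε-move, top B: go to s1, push ε → (s1, yxxz, BEZ)
  read y, top B: go to s1, push EB → (s1, xxz, EBEZ)
  read x, top E: go to s0, push ε → (s0, xz, BEZ)
  ε-move, top B: go to s1, push ε → (s1, xz, EZ)
  read x, top E: go to s0, push ε → (s0, z, Z)
  read z, top Z: go to s2, push ε → (s2, ε, ε)
All input consumed and the stack is empty.

Accept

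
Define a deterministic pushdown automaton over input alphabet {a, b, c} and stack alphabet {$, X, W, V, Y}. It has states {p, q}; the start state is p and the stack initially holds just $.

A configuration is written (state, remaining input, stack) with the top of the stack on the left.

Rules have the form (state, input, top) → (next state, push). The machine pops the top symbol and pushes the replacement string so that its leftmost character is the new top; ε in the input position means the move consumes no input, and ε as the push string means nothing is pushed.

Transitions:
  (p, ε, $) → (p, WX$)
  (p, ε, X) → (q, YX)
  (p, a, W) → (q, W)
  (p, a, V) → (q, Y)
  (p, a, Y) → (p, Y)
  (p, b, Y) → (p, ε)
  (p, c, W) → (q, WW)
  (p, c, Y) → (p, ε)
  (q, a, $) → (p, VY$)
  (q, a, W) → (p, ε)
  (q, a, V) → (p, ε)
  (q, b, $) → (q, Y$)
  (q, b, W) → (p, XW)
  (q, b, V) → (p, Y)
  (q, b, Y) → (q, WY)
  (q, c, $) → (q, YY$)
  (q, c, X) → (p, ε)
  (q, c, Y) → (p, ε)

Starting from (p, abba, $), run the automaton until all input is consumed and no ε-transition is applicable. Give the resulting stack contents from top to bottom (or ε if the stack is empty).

(p, abba, $)
  ε-move, top $: go to p, push WX$ → (p, abba, WX$)
  read a, top W: go to q, push W → (q, bba, WX$)
  read b, top W: go to p, push XW → (p, ba, XWX$)
  ε-move, top X: go to q, push YX → (q, ba, YXWX$)
  read b, top Y: go to q, push WY → (q, a, WYXWX$)
  read a, top W: go to p, push ε → (p, ε, YXWX$)
All input consumed in state p with stack YXWX$.

YXWX$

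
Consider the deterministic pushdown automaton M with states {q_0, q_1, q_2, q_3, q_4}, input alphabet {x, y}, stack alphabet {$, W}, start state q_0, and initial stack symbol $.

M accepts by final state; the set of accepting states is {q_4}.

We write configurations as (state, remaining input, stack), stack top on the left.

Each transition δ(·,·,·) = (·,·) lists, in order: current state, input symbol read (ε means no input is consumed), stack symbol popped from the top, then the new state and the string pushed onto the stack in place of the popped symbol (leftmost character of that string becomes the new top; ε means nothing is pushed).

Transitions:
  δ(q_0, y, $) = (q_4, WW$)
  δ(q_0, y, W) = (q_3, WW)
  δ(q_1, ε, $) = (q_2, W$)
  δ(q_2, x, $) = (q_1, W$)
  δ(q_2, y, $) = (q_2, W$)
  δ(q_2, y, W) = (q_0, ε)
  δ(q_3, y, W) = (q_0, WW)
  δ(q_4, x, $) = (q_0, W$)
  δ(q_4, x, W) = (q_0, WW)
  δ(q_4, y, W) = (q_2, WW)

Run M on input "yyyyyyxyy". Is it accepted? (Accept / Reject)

Reject

(q_0, yyyyyyxyy, $)
  read y, top $: go to q_4, push WW$ → (q_4, yyyyyxyy, WW$)
  read y, top W: go to q_2, push WW → (q_2, yyyyxyy, WWW$)
  read y, top W: go to q_0, push ε → (q_0, yyyxyy, WW$)
  read y, top W: go to q_3, push WW → (q_3, yyxyy, WWW$)
  read y, top W: go to q_0, push WW → (q_0, yxyy, WWWW$)
  read y, top W: go to q_3, push WW → (q_3, xyy, WWWWW$)
No transition applies at (q_3, xyy, WWWWW$); input not fully consumed.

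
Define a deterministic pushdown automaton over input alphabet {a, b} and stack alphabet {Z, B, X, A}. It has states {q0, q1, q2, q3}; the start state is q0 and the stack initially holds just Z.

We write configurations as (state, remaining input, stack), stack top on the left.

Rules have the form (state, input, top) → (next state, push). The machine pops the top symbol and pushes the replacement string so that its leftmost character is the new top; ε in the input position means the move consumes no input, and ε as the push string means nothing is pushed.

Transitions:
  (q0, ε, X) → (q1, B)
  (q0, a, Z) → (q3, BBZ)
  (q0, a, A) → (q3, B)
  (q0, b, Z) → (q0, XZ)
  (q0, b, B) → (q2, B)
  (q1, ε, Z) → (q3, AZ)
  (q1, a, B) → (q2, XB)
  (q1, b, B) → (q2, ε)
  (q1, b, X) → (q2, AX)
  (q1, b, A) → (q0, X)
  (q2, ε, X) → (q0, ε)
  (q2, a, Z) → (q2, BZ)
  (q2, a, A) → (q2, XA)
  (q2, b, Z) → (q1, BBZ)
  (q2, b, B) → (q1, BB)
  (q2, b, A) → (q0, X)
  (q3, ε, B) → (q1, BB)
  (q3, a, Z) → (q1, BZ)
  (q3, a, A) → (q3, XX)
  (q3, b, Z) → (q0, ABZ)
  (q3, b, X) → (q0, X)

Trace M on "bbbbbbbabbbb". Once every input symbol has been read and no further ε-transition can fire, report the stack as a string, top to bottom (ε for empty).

(q0, bbbbbbbabbbb, Z)
  read b, top Z: go to q0, push XZ → (q0, bbbbbbabbbb, XZ)
  ε-move, top X: go to q1, push B → (q1, bbbbbbabbbb, BZ)
  read b, top B: go to q2, push ε → (q2, bbbbbabbbb, Z)
  read b, top Z: go to q1, push BBZ → (q1, bbbbabbbb, BBZ)
  read b, top B: go to q2, push ε → (q2, bbbabbbb, BZ)
  read b, top B: go to q1, push BB → (q1, bbabbbb, BBZ)
  read b, top B: go to q2, push ε → (q2, babbbb, BZ)
  read b, top B: go to q1, push BB → (q1, abbbb, BBZ)
  read a, top B: go to q2, push XB → (q2, bbbb, XBBZ)
  ε-move, top X: go to q0, push ε → (q0, bbbb, BBZ)
  read b, top B: go to q2, push B → (q2, bbb, BBZ)
  read b, top B: go to q1, push BB → (q1, bb, BBBZ)
  read b, top B: go to q2, push ε → (q2, b, BBZ)
  read b, top B: go to q1, push BB → (q1, ε, BBBZ)
All input consumed in state q1 with stack BBBZ.

BBBZ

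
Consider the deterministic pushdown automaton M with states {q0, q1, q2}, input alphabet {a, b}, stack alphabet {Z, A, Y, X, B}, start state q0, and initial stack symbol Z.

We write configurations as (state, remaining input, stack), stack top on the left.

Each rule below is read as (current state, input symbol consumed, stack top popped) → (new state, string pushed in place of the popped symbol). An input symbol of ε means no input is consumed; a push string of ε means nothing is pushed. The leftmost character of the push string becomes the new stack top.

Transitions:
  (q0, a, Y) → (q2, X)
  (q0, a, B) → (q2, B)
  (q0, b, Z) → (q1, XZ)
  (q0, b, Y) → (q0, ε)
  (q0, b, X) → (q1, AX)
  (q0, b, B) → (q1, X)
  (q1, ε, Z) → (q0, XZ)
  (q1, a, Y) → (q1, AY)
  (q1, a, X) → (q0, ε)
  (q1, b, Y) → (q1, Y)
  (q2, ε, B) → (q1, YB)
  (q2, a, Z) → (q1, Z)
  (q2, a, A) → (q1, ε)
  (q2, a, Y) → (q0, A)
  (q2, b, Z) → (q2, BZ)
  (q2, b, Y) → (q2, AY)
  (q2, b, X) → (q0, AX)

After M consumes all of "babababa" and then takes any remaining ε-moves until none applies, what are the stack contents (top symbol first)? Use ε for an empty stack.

(q0, babababa, Z)
  read b, top Z: go to q1, push XZ → (q1, abababa, XZ)
  read a, top X: go to q0, push ε → (q0, bababa, Z)
  read b, top Z: go to q1, push XZ → (q1, ababa, XZ)
  read a, top X: go to q0, push ε → (q0, baba, Z)
  read b, top Z: go to q1, push XZ → (q1, aba, XZ)
  read a, top X: go to q0, push ε → (q0, ba, Z)
  read b, top Z: go to q1, push XZ → (q1, a, XZ)
  read a, top X: go to q0, push ε → (q0, ε, Z)
All input consumed in state q0 with stack Z.

Z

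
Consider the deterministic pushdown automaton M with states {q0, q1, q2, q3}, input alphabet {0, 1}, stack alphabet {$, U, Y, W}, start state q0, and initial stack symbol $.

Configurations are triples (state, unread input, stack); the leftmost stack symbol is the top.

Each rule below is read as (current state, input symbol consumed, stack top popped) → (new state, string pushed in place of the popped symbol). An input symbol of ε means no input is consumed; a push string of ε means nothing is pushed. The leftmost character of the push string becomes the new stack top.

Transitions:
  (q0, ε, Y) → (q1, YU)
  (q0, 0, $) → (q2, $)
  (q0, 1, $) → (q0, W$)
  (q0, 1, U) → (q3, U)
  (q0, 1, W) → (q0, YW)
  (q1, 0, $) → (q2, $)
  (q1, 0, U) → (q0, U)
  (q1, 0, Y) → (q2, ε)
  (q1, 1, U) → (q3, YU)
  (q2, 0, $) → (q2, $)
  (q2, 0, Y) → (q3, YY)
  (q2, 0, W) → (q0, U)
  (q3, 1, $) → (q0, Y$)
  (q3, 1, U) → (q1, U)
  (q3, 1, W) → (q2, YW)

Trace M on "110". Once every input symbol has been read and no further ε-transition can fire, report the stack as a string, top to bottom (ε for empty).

(q0, 110, $)
  read 1, top $: go to q0, push W$ → (q0, 10, W$)
  read 1, top W: go to q0, push YW → (q0, 0, YW$)
  ε-move, top Y: go to q1, push YU → (q1, 0, YUW$)
  read 0, top Y: go to q2, push ε → (q2, ε, UW$)
All input consumed in state q2 with stack UW$.

UW$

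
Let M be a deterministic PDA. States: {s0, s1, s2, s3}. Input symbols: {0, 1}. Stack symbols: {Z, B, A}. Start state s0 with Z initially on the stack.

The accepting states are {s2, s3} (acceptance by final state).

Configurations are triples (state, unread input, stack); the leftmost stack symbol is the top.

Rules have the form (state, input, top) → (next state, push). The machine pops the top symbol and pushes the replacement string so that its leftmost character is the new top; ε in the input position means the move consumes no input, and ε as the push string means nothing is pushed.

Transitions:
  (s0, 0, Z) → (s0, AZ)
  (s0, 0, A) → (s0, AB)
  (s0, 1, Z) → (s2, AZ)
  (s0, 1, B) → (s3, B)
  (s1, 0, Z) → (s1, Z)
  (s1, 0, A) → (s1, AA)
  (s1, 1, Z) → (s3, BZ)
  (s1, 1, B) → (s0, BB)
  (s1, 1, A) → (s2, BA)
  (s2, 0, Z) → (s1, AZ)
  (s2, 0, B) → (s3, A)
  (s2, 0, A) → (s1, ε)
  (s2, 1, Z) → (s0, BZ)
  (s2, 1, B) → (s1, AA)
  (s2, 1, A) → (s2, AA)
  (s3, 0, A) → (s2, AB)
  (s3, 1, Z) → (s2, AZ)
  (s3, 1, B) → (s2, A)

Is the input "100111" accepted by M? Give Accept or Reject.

Accept

(s0, 100111, Z)
  read 1, top Z: go to s2, push AZ → (s2, 00111, AZ)
  read 0, top A: go to s1, push ε → (s1, 0111, Z)
  read 0, top Z: go to s1, push Z → (s1, 111, Z)
  read 1, top Z: go to s3, push BZ → (s3, 11, BZ)
  read 1, top B: go to s2, push A → (s2, 1, AZ)
  read 1, top A: go to s2, push AA → (s2, ε, AAZ)
All input consumed; state s2 ∈ F.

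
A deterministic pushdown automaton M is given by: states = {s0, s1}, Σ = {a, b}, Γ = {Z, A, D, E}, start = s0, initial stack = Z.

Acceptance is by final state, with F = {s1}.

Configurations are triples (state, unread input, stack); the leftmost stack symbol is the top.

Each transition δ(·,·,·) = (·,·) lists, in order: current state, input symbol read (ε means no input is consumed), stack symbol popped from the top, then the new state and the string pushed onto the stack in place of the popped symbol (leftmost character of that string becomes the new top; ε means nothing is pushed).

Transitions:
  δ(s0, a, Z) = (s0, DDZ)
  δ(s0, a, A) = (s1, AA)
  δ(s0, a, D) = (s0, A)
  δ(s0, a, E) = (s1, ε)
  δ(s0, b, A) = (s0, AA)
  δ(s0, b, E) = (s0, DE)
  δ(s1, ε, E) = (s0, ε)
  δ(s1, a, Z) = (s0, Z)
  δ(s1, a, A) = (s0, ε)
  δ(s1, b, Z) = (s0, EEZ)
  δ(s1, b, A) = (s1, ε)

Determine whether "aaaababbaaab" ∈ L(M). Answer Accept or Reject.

Accept

(s0, aaaababbaaab, Z)
  read a, top Z: go to s0, push DDZ → (s0, aaababbaaab, DDZ)
  read a, top D: go to s0, push A → (s0, aababbaaab, ADZ)
  read a, top A: go to s1, push AA → (s1, ababbaaab, AADZ)
  read a, top A: go to s0, push ε → (s0, babbaaab, ADZ)
  read b, top A: go to s0, push AA → (s0, abbaaab, AADZ)
  read a, top A: go to s1, push AA → (s1, bbaaab, AAADZ)
  read b, top A: go to s1, push ε → (s1, baaab, AADZ)
  read b, top A: go to s1, push ε → (s1, aaab, ADZ)
  read a, top A: go to s0, push ε → (s0, aab, DZ)
  read a, top D: go to s0, push A → (s0, ab, AZ)
  read a, top A: go to s1, push AA → (s1, b, AAZ)
  read b, top A: go to s1, push ε → (s1, ε, AZ)
All input consumed; state s1 ∈ F.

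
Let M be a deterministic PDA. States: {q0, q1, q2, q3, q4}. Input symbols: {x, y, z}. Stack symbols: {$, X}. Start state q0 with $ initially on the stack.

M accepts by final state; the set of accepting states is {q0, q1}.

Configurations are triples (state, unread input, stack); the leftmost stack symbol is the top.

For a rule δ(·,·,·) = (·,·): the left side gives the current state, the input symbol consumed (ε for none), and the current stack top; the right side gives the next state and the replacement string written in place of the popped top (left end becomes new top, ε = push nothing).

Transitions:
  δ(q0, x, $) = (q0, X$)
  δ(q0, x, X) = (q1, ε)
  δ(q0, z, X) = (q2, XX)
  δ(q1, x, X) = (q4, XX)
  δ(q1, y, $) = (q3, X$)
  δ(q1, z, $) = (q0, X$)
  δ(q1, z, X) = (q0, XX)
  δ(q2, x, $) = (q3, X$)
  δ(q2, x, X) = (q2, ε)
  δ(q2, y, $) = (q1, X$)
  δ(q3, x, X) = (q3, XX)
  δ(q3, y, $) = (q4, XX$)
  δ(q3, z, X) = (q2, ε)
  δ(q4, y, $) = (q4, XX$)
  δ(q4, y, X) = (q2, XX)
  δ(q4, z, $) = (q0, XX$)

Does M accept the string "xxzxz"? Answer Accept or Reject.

(q0, xxzxz, $)
  read x, top $: go to q0, push X$ → (q0, xzxz, X$)
  read x, top X: go to q1, push ε → (q1, zxz, $)
  read z, top $: go to q0, push X$ → (q0, xz, X$)
  read x, top X: go to q1, push ε → (q1, z, $)
  read z, top $: go to q0, push X$ → (q0, ε, X$)
All input consumed; state q0 ∈ F.

Accept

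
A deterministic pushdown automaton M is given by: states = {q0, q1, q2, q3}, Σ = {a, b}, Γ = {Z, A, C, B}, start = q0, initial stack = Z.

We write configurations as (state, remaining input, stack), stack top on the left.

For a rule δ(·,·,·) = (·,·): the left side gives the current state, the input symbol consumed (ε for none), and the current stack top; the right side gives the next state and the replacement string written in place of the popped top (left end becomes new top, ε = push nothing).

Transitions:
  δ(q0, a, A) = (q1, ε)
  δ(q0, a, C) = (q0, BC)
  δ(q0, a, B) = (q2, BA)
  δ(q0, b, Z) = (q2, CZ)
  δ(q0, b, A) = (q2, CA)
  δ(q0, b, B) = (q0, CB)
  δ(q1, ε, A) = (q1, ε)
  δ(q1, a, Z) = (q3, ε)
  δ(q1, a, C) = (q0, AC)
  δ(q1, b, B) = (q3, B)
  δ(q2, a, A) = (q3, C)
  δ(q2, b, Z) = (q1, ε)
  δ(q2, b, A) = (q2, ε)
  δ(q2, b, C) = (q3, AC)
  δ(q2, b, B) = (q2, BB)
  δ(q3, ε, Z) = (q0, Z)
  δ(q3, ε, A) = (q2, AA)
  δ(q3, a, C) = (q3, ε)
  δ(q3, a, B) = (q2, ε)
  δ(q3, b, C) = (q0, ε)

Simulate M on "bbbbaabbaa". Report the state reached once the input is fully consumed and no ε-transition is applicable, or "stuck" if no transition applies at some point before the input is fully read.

(q0, bbbbaabbaa, Z) ⊢ (q2, bbbaabbaa, CZ) ⊢ (q3, bbaabbaa, ACZ) ⊢ (q2, bbaabbaa, AACZ) ⊢ (q2, baabbaa, ACZ) ⊢ (q2, aabbaa, CZ)
No transition for (q2, a, top C); M blocks with input aabbaa remaining.

stuck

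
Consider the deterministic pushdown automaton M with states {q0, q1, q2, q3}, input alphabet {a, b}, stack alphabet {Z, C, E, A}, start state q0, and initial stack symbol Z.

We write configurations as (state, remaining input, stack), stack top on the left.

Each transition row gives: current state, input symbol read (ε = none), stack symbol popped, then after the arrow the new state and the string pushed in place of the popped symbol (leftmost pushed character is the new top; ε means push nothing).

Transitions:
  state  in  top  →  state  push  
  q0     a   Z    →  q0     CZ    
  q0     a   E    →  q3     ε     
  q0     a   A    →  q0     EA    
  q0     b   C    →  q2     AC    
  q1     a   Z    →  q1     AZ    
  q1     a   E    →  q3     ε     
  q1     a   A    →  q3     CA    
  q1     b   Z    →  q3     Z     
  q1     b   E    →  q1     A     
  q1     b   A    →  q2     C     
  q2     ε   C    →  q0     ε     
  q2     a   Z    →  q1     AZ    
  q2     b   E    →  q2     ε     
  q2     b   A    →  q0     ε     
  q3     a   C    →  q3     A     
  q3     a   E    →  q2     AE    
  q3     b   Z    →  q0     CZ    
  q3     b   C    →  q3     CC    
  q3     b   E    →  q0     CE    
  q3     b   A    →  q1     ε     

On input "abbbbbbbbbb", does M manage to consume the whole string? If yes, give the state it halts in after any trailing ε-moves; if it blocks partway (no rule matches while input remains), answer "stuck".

q0

(q0, abbbbbbbbbb, Z)
  read a, top Z: go to q0, push CZ → (q0, bbbbbbbbbb, CZ)
  read b, top C: go to q2, push AC → (q2, bbbbbbbbb, ACZ)
  read b, top A: go to q0, push ε → (q0, bbbbbbbb, CZ)
  read b, top C: go to q2, push AC → (q2, bbbbbbb, ACZ)
  read b, top A: go to q0, push ε → (q0, bbbbbb, CZ)
  read b, top C: go to q2, push AC → (q2, bbbbb, ACZ)
  read b, top A: go to q0, push ε → (q0, bbbb, CZ)
  read b, top C: go to q2, push AC → (q2, bbb, ACZ)
  read b, top A: go to q0, push ε → (q0, bb, CZ)
  read b, top C: go to q2, push AC → (q2, b, ACZ)
  read b, top A: go to q0, push ε → (q0, ε, CZ)
All input consumed; M is in state q0.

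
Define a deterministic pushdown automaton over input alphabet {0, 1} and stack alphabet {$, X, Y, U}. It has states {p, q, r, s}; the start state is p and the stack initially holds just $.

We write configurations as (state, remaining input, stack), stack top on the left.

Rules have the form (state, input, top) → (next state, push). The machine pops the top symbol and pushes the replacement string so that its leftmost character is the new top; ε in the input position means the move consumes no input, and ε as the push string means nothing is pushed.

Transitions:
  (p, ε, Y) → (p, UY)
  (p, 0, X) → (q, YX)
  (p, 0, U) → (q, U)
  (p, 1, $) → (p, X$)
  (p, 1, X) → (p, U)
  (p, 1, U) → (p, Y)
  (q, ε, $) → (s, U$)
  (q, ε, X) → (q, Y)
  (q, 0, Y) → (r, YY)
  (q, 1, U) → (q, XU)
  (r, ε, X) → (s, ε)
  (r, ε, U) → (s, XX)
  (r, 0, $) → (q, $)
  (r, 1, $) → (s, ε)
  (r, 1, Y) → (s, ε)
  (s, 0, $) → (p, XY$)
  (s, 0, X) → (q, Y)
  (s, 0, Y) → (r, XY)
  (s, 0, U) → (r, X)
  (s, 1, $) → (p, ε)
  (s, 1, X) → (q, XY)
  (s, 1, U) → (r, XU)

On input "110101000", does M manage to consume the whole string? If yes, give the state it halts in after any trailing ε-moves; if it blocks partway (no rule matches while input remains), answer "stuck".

(p, 110101000, $) ⊢ (p, 10101000, X$) ⊢ (p, 0101000, U$) ⊢ (q, 101000, U$) ⊢ (q, 01000, XU$) ⊢ (q, 01000, YU$) ⊢ (r, 1000, YYU$) ⊢ (s, 000, YU$) ⊢ (r, 00, XYU$) ⊢ (s, 00, YU$) ⊢ (r, 0, XYU$) ⊢ (s, 0, YU$) ⊢ (r, ε, XYU$) ⊢ (s, ε, YU$)
All input consumed; M is in state s.

s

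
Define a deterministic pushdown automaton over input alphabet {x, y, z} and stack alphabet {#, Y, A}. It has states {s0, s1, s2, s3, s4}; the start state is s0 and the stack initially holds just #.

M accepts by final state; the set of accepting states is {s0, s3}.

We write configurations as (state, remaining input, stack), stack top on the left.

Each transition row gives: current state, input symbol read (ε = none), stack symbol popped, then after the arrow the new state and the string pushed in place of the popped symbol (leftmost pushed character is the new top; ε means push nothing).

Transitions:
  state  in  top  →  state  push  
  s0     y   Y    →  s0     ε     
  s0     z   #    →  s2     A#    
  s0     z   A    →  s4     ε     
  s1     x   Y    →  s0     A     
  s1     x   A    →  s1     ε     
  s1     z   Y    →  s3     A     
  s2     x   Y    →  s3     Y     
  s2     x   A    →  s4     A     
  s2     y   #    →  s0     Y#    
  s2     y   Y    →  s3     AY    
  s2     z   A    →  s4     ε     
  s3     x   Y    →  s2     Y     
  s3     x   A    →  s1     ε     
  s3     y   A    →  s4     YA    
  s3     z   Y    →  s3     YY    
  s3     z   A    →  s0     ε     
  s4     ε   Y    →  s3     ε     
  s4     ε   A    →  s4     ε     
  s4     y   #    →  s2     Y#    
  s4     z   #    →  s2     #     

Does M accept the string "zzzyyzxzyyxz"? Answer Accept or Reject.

Reject

(s0, zzzyyzxzyyxz, #)
  read z, top #: go to s2, push A# → (s2, zzyyzxzyyxz, A#)
  read z, top A: go to s4, push ε → (s4, zyyzxzyyxz, #)
  read z, top #: go to s2, push # → (s2, yyzxzyyxz, #)
  read y, top #: go to s0, push Y# → (s0, yzxzyyxz, Y#)
  read y, top Y: go to s0, push ε → (s0, zxzyyxz, #)
  read z, top #: go to s2, push A# → (s2, xzyyxz, A#)
  read x, top A: go to s4, push A → (s4, zyyxz, A#)
  ε-move, top A: go to s4, push ε → (s4, zyyxz, #)
  read z, top #: go to s2, push # → (s2, yyxz, #)
  read y, top #: go to s0, push Y# → (s0, yxz, Y#)
  read y, top Y: go to s0, push ε → (s0, xz, #)
No transition applies at (s0, xz, #); input not fully consumed.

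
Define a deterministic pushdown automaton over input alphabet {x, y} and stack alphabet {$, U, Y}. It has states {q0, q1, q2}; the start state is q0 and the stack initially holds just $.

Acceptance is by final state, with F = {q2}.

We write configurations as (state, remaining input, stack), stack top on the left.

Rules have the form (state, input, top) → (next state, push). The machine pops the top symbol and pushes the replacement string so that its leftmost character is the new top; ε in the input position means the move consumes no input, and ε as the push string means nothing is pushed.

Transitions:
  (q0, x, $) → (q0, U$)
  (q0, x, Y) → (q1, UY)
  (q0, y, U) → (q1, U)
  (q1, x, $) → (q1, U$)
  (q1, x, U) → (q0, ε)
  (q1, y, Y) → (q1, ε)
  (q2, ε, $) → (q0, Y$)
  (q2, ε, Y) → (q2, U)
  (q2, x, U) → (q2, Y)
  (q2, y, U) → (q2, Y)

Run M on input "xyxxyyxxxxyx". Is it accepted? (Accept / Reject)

Reject

(q0, xyxxyyxxxxyx, $)
  read x, top $: go to q0, push U$ → (q0, yxxyyxxxxyx, U$)
  read y, top U: go to q1, push U → (q1, xxyyxxxxyx, U$)
  read x, top U: go to q0, push ε → (q0, xyyxxxxyx, $)
  read x, top $: go to q0, push U$ → (q0, yyxxxxyx, U$)
  read y, top U: go to q1, push U → (q1, yxxxxyx, U$)
No transition applies at (q1, yxxxxyx, U$); input not fully consumed.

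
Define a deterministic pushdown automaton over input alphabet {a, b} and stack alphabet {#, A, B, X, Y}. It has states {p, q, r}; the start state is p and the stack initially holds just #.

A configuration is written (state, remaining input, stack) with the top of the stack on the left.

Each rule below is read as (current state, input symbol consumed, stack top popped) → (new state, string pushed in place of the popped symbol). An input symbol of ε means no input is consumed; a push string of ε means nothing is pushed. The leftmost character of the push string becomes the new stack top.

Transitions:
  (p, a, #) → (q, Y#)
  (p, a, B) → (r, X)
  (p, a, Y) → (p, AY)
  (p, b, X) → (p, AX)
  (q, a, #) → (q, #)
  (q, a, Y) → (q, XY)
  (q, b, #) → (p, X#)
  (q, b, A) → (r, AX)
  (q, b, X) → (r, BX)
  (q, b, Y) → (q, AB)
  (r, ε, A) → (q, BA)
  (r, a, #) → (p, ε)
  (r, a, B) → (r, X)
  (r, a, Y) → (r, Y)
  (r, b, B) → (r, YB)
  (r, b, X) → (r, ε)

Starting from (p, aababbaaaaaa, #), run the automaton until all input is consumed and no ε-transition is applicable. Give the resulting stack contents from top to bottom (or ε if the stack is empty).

(p, aababbaaaaaa, #)
  read a, top #: go to q, push Y# → (q, ababbaaaaaa, Y#)
  read a, top Y: go to q, push XY → (q, babbaaaaaa, XY#)
  read b, top X: go to r, push BX → (r, abbaaaaaa, BXY#)
  read a, top B: go to r, push X → (r, bbaaaaaa, XXY#)
  read b, top X: go to r, push ε → (r, baaaaaa, XY#)
  read b, top X: go to r, push ε → (r, aaaaaa, Y#)
  read a, top Y: go to r, push Y → (r, aaaaa, Y#)
  read a, top Y: go to r, push Y → (r, aaaa, Y#)
  read a, top Y: go to r, push Y → (r, aaa, Y#)
  read a, top Y: go to r, push Y → (r, aa, Y#)
  read a, top Y: go to r, push Y → (r, a, Y#)
  read a, top Y: go to r, push Y → (r, ε, Y#)
All input consumed in state r with stack Y#.

Y#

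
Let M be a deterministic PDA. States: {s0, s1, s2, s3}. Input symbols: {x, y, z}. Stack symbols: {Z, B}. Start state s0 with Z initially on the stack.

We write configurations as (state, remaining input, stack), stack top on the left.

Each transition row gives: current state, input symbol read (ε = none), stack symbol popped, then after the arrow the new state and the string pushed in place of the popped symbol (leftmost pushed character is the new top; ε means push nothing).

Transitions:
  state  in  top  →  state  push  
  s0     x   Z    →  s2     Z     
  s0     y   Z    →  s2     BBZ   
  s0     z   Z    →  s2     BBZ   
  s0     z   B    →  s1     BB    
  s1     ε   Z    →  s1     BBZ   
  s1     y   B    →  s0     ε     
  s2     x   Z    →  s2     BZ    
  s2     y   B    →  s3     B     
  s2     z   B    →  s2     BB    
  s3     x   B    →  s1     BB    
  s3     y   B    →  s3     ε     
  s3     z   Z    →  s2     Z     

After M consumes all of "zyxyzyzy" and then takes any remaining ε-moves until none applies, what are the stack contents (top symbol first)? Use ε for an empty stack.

(s0, zyxyzyzy, Z)
  read z, top Z: go to s2, push BBZ → (s2, yxyzyzy, BBZ)
  read y, top B: go to s3, push B → (s3, xyzyzy, BBZ)
  read x, top B: go to s1, push BB → (s1, yzyzy, BBBZ)
  read y, top B: go to s0, push ε → (s0, zyzy, BBZ)
  read z, top B: go to s1, push BB → (s1, yzy, BBBZ)
  read y, top B: go to s0, push ε → (s0, zy, BBZ)
  read z, top B: go to s1, push BB → (s1, y, BBBZ)
  read y, top B: go to s0, push ε → (s0, ε, BBZ)
All input consumed in state s0 with stack BBZ.

BBZ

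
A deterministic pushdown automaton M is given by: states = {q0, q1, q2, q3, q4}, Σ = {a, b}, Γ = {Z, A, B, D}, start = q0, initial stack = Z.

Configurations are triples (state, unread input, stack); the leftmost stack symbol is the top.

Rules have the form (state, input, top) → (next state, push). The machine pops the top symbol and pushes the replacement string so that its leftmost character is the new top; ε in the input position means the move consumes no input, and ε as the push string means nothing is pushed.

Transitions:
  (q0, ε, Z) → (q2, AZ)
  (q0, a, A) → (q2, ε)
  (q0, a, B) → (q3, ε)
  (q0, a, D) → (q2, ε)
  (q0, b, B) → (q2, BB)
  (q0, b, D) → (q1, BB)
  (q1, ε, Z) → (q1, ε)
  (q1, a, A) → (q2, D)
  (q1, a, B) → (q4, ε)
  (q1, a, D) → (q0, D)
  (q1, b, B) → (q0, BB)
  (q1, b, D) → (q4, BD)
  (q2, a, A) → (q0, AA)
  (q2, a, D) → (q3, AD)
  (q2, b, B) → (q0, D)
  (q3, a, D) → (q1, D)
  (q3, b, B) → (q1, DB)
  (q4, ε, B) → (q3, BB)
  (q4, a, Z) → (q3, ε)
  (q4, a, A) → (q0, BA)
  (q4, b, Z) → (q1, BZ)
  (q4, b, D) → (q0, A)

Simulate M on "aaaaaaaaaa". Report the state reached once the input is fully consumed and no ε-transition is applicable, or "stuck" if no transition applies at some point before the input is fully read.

(q0, aaaaaaaaaa, Z)
  ε-move, top Z: go to q2, push AZ → (q2, aaaaaaaaaa, AZ)
  read a, top A: go to q0, push AA → (q0, aaaaaaaaa, AAZ)
  read a, top A: go to q2, push ε → (q2, aaaaaaaa, AZ)
  read a, top A: go to q0, push AA → (q0, aaaaaaa, AAZ)
  read a, top A: go to q2, push ε → (q2, aaaaaa, AZ)
  read a, top A: go to q0, push AA → (q0, aaaaa, AAZ)
  read a, top A: go to q2, push ε → (q2, aaaa, AZ)
  read a, top A: go to q0, push AA → (q0, aaa, AAZ)
  read a, top A: go to q2, push ε → (q2, aa, AZ)
  read a, top A: go to q0, push AA → (q0, a, AAZ)
  read a, top A: go to q2, push ε → (q2, ε, AZ)
All input consumed; M is in state q2.

q2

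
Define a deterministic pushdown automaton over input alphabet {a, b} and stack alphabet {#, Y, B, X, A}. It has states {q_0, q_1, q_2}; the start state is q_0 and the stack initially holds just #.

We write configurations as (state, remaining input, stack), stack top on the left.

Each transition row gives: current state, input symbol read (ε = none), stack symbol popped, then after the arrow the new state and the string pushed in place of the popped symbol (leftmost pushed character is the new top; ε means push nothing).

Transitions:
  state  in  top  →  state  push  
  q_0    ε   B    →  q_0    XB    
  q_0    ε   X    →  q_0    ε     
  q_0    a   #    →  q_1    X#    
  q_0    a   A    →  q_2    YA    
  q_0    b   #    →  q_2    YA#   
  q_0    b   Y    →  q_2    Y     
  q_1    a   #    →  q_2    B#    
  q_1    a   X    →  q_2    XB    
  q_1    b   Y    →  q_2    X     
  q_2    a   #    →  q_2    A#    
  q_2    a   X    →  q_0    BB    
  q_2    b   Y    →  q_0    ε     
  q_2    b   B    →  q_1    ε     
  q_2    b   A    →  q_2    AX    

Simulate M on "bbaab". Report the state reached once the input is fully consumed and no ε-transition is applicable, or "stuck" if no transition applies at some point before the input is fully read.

(q_0, bbaab, #) ⊢ (q_2, baab, YA#) ⊢ (q_0, aab, A#) ⊢ (q_2, ab, YA#)
No transition for (q_2, a, top Y); M blocks with input ab remaining.

stuck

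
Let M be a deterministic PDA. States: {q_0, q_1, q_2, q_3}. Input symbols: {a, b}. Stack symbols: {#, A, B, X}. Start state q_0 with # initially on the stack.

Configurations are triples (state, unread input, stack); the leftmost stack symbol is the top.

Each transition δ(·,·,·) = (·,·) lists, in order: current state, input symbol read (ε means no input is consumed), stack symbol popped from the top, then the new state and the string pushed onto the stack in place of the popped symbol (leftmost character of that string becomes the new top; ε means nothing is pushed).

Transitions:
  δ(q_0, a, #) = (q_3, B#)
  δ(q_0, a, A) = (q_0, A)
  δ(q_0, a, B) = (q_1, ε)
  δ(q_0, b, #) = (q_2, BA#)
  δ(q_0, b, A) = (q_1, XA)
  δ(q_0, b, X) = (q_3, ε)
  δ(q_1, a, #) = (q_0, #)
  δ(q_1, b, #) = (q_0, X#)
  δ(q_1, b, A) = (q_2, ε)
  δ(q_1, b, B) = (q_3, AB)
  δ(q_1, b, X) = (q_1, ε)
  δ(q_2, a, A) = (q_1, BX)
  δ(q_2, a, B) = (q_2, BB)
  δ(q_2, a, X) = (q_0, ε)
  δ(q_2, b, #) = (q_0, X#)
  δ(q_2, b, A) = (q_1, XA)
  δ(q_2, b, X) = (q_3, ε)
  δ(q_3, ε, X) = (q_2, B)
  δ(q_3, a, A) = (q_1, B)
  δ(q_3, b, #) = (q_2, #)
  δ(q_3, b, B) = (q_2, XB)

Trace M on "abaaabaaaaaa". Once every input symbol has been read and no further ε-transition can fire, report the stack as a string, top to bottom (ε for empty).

(q_0, abaaabaaaaaa, #)
  read a, top #: go to q_3, push B# → (q_3, baaabaaaaaa, B#)
  read b, top B: go to q_2, push XB → (q_2, aaabaaaaaa, XB#)
  read a, top X: go to q_0, push ε → (q_0, aabaaaaaa, B#)
  read a, top B: go to q_1, push ε → (q_1, abaaaaaa, #)
  read a, top #: go to q_0, push # → (q_0, baaaaaa, #)
  read b, top #: go to q_2, push BA# → (q_2, aaaaaa, BA#)
  read a, top B: go to q_2, push BB → (q_2, aaaaa, BBA#)
  read a, top B: go to q_2, push BB → (q_2, aaaa, BBBA#)
  read a, top B: go to q_2, push BB → (q_2, aaa, BBBBA#)
  read a, top B: go to q_2, push BB → (q_2, aa, BBBBBA#)
  read a, top B: go to q_2, push BB → (q_2, a, BBBBBBA#)
  read a, top B: go to q_2, push BB → (q_2, ε, BBBBBBBA#)
All input consumed in state q_2 with stack BBBBBBBA#.

BBBBBBBA#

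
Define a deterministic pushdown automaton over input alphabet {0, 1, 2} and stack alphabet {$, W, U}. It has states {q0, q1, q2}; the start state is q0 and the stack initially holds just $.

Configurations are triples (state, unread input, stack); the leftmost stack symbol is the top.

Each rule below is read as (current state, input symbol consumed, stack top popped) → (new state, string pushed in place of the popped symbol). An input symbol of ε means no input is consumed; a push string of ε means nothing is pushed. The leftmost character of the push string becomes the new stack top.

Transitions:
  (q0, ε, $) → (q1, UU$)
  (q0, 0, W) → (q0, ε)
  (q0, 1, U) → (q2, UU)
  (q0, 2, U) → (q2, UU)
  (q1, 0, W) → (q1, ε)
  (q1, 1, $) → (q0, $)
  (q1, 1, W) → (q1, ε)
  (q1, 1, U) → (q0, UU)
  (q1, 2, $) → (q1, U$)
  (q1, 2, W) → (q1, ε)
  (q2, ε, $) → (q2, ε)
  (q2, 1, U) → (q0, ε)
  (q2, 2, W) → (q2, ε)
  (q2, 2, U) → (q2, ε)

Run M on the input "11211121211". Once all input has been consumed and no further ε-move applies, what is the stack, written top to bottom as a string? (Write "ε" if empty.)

(q0, 11211121211, $) ⊢ (q1, 11211121211, UU$) ⊢ (q0, 1211121211, UUU$) ⊢ (q2, 211121211, UUUU$) ⊢ (q2, 11121211, UUU$) ⊢ (q0, 1121211, UU$) ⊢ (q2, 121211, UUU$) ⊢ (q0, 21211, UU$) ⊢ (q2, 1211, UUU$) ⊢ (q0, 211, UU$) ⊢ (q2, 11, UUU$) ⊢ (q0, 1, UU$) ⊢ (q2, ε, UUU$)
All input consumed in state q2 with stack UUU$.

UUU$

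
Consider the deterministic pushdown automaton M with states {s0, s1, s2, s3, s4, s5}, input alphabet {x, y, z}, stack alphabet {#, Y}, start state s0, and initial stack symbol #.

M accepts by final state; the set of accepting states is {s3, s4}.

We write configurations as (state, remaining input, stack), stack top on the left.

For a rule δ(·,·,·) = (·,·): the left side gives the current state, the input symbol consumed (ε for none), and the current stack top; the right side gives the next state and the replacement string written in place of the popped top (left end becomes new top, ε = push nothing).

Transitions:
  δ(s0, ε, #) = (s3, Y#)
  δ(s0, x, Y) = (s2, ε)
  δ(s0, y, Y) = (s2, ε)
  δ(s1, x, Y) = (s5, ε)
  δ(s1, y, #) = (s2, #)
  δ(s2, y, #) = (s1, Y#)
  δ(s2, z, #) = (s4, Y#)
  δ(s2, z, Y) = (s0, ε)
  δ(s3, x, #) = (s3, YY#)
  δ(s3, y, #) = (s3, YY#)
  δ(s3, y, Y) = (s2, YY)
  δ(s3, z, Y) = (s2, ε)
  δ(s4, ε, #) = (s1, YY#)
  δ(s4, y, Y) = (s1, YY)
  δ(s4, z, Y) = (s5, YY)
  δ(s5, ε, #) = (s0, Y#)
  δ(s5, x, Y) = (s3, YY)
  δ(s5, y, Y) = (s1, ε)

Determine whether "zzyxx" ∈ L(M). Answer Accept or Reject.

Accept

(s0, zzyxx, #)
  ε-move, top #: go to s3, push Y# → (s3, zzyxx, Y#)
  read z, top Y: go to s2, push ε → (s2, zyxx, #)
  read z, top #: go to s4, push Y# → (s4, yxx, Y#)
  read y, top Y: go to s1, push YY → (s1, xx, YY#)
  read x, top Y: go to s5, push ε → (s5, x, Y#)
  read x, top Y: go to s3, push YY → (s3, ε, YY#)
All input consumed; state s3 ∈ F.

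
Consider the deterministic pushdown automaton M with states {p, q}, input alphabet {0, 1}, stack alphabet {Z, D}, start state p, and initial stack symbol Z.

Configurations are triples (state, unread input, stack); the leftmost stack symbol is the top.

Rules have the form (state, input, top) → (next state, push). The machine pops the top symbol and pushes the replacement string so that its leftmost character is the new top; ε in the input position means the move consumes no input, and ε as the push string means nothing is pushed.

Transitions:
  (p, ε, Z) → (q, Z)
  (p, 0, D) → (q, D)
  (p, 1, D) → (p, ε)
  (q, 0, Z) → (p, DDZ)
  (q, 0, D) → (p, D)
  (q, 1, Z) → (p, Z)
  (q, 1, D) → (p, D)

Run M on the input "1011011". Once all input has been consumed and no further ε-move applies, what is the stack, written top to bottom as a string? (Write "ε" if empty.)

Z

(p, 1011011, Z) ⊢ (q, 1011011, Z) ⊢ (p, 011011, Z) ⊢ (q, 011011, Z) ⊢ (p, 11011, DDZ) ⊢ (p, 1011, DZ) ⊢ (p, 011, Z) ⊢ (q, 011, Z) ⊢ (p, 11, DDZ) ⊢ (p, 1, DZ) ⊢ (p, ε, Z) ⊢ (q, ε, Z)
All input consumed in state q with stack Z.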